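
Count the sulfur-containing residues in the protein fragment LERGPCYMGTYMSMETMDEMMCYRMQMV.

The sulfur-bearing residues are cysteine (–SH) and methionine (–S–CH₃).
Matching residues: C6, M8, M12, M14, M17, M20, M21, C22, M25, M27.

10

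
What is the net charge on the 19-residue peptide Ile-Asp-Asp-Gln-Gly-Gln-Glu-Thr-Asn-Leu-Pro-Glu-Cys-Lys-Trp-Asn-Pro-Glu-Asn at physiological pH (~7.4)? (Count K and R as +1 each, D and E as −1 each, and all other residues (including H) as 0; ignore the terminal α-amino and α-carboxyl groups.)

Positive (K, R): Lys14 → +1.
Negative (D, E): Asp2, Asp3, Glu7, Glu12, Glu18 → −5.
Net charge = (+1) + (−5) = −4.

-4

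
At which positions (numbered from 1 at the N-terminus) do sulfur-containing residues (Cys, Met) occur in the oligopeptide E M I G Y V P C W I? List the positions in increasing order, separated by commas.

2, 8

Matching residues: M2, C8.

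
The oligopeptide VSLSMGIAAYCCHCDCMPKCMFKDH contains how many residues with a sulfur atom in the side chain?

8

Only Cys (C) and Met (M) have a sulfur atom in the side chain.
Matching residues: M5, C11, C12, C14, C16, M17, C20, M21.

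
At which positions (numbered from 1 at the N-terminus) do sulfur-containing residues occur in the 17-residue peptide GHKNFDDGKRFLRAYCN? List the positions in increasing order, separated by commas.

16

The sulfur-bearing residues are cysteine (–SH) and methionine (–S–CH₃).
Matching residues: C16.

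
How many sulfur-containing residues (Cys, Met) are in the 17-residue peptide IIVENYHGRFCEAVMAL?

2

Matching residues: C11, M15.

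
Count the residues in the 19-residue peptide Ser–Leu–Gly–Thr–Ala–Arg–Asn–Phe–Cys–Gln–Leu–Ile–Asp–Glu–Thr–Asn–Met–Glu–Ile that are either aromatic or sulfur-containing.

Aromatic: F, W, Y. Sulfur-containing: C, M.
Aromatic residues here: Phe8 (1).
Sulfur-containing residues here: Cys9, Met17 (2).
The two groups share no amino acid, so total = 1 + 2 = 3.

3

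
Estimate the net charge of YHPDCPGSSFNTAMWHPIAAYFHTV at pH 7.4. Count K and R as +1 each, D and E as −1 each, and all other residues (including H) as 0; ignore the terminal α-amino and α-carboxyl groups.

-1

Positive (K, R): none → +0.
Negative (D, E): D4 → −1.
Net charge = (+0) + (−1) = −1.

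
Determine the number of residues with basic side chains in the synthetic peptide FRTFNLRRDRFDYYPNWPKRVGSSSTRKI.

The basic amino acids are Lys (K), Arg (R), and His (H).
Matching residues: R2, R7, R8, R10, K19, R20, R27, K28.

8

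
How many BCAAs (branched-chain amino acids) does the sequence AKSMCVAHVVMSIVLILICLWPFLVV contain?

V, L, and I make up the branched-chain aliphatic group.
Matching residues: V6, V9, V10, I13, V14, L15, I16, L17, I18, L20, L24, V25, V26.

13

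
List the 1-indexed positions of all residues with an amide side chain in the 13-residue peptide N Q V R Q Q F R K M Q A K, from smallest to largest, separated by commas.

The amide-side-chain residues are Asn (N) and Gln (Q).
Matching residues: N1, Q2, Q5, Q6, Q11.

1, 2, 5, 6, 11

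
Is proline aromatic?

No

Phenylalanine (F), tryptophan (W), and tyrosine (Y) have aromatic ring side chains.
Proline is not in this group.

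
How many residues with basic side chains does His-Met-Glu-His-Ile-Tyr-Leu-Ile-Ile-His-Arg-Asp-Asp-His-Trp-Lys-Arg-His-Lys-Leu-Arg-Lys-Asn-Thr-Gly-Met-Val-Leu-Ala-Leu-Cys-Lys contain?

12

K, R, and H are the three residues with basic side chains (ε-amine, guanidinium, and imidazole respectively).
Matching residues: His1, His4, His10, Arg11, His14, Lys16, Arg17, His18, Lys19, Arg21, Lys22, Lys32.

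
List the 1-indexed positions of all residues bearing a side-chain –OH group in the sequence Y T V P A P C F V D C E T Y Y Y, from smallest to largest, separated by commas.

S, T, and Y are the three residues with a side-chain hydroxyl.
Matching residues: Y1, T2, T13, Y14, Y15, Y16.

1, 2, 13, 14, 15, 16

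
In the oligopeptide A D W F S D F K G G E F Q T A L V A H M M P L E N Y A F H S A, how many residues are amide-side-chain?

Only N (asparagine) and Q (glutamine) carry a side-chain carboxamide.
Matching residues: Q13, N25.

2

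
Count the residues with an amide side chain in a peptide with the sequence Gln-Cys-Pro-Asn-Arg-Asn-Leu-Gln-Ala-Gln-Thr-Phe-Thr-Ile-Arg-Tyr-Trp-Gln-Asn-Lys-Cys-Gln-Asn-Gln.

Only N (asparagine) and Q (glutamine) carry a side-chain carboxamide.
Matching residues: Gln1, Asn4, Asn6, Gln8, Gln10, Gln18, Asn19, Gln22, Asn23, Gln24.

10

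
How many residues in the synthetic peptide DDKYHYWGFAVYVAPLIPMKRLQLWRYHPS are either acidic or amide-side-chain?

3

Acidic: D, E. Amide-side-chain: N, Q.
Acidic residues here: D1, D2 (2).
Amide-side-chain residues here: Q23 (1).
The two groups share no amino acid, so total = 2 + 1 = 3.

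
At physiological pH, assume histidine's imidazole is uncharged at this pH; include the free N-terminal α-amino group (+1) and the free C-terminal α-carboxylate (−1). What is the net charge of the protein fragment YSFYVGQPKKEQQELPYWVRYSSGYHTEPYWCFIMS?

0

The side chains ionized at physiological pH are Lys/Arg (+1) and Asp/Glu (−1); with His treated as neutral, nothing else contributes.
Positive (K, R): K9, K10, R20 → +3.
Negative (D, E): E11, E14, E28 → −3.
The N-terminus (+1) and C-terminus (−1) cancel.
Net charge = (+3) + (−3) = 0.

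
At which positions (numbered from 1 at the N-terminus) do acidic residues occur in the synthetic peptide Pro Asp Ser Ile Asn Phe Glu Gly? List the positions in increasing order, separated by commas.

2, 7

Only D (aspartate) and E (glutamate) carry a side-chain carboxylic acid.
Matching residues: Asp2, Glu7.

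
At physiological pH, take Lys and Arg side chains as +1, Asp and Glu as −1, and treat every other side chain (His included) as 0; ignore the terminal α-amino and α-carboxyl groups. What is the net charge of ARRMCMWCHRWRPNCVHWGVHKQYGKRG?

+7

Positive (K, R): R2, R3, R10, R12, K22, K26, R27 → +7.
Negative (D, E): none → −0.
Net charge = (+7) + (−0) = +7.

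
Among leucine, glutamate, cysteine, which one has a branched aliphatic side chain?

leucine

Valine (V), leucine (L), and isoleucine (I) are the branched-chain amino acids.
Of the listed options, only leucine belongs to this group.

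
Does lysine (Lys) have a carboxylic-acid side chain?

No

Aspartate (D) and glutamate (E) have carboxylic-acid side chains and are the acidic amino acids.
Lysine is not in this group.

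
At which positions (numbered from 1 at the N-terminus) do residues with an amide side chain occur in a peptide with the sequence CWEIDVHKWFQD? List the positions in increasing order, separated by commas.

11

The amide-side-chain residues are Asn (N) and Gln (Q).
Matching residues: Q11.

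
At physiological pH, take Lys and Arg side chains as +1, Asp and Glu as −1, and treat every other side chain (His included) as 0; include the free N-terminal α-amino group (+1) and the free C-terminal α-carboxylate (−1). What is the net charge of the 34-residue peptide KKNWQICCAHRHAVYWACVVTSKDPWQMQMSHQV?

Positive (K, R): K1, K2, R11, K23 → +4.
Negative (D, E): D24 → −1.
The N-terminus (+1) and C-terminus (−1) cancel.
Net charge = (+4) + (−1) = +3.

+3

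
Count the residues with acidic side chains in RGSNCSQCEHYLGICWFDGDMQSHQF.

The acidic residues are Asp (D) and Glu (E), whose side chains end in a carboxylate group.
Matching residues: E9, D18, D20.

3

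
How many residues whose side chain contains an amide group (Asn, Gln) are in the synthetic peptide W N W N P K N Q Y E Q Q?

6

Matching residues: N2, N4, N7, Q8, Q11, Q12.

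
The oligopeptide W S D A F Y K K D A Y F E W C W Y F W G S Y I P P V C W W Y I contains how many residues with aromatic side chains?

14

F, W, and Y each carry an aromatic ring on the side chain.
Matching residues: W1, F5, Y6, Y11, F12, W14, W16, Y17, F18, W19, Y22, W28, W29, Y30.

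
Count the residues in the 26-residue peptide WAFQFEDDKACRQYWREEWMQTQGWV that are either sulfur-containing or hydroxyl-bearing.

Sulfur-containing: C, M. Hydroxyl-bearing: S, T, Y.
Sulfur-containing residues here: C11, M20 (2).
Hydroxyl-bearing residues here: Y14, T22 (2).
The two groups share no amino acid, so total = 2 + 2 = 4.

4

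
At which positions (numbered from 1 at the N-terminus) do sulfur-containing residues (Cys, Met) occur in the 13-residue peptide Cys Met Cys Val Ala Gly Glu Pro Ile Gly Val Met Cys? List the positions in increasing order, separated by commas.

1, 2, 3, 12, 13

Matching residues: Cys1, Met2, Cys3, Met12, Cys13.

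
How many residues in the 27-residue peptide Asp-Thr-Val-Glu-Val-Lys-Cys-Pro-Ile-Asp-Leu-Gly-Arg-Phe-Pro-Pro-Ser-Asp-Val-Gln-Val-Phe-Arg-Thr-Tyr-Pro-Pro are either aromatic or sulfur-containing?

4

Aromatic: F, W, Y. Sulfur-containing: C, M.
Aromatic residues here: Phe14, Phe22, Tyr25 (3).
Sulfur-containing residues here: Cys7 (1).
The two groups share no amino acid, so total = 3 + 1 = 4.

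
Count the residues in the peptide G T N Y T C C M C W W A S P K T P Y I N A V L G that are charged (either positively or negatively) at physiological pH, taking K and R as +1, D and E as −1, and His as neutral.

Charged side chains at pH ~7.4: K, R (positive); D, E (negative).
Matching residues: K15.

1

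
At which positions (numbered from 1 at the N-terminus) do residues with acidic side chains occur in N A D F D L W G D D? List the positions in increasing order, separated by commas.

Only D (aspartate) and E (glutamate) carry a side-chain carboxylic acid.
Matching residues: D3, D5, D9, D10.

3, 5, 9, 10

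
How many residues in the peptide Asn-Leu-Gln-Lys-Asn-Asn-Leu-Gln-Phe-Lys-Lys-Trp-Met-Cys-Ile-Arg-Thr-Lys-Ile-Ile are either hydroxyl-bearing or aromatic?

Hydroxyl-bearing: S, T, Y. Aromatic: F, W, Y.
Hydroxyl-bearing residues here: Thr17 (1).
Aromatic residues here: Phe9, Trp12 (2).
(Y belongs to both groups, but none appear in this sequence.) Total = 1 + 2 = 3.

3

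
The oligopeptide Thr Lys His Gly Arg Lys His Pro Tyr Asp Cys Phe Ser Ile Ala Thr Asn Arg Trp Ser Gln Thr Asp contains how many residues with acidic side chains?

2

Aspartate (D) and glutamate (E) have carboxylic-acid side chains and are the acidic amino acids.
Matching residues: Asp10, Asp23.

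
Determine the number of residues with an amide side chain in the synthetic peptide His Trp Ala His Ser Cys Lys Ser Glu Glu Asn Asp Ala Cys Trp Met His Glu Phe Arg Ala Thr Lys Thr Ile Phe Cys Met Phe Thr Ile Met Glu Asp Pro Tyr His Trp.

1

The amide-side-chain residues are Asn (N) and Gln (Q).
Matching residues: Asn11.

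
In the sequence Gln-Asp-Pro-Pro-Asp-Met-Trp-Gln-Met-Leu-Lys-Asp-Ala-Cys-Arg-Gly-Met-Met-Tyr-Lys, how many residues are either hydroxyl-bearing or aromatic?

Hydroxyl-bearing: S, T, Y. Aromatic: F, W, Y.
Hydroxyl-bearing residues here: Tyr19 (1).
Aromatic residues here: Trp7, Tyr19 (2).
Y is in both groups, so the 1 Y residue must not be double-counted.
Total = 1 + 2 − 1 = 2.

2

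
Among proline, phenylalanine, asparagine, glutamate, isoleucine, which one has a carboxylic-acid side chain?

Only D (aspartate) and E (glutamate) carry a side-chain carboxylic acid.
Of the listed options, only glutamate belongs to this group.

glutamate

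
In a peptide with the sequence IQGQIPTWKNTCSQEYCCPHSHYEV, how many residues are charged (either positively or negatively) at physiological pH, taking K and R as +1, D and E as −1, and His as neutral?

3

Charged side chains at pH ~7.4: K, R (positive); D, E (negative).
Matching residues: K9, E15, E24.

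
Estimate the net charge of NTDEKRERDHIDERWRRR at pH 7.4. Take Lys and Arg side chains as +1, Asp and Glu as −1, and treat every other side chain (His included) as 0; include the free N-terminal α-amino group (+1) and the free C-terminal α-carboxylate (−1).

Positive (K, R): K5, R6, R8, R14, R16, R17, R18 → +7.
Negative (D, E): D3, E4, E7, D9, D12, E13 → −6.
The N-terminus (+1) and C-terminus (−1) cancel.
Net charge = (+7) + (−6) = +1.

+1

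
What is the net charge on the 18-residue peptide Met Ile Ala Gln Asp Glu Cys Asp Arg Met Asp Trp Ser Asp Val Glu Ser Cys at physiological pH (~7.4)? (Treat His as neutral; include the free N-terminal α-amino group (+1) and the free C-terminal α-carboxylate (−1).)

-5

The side chains ionized at physiological pH are Lys/Arg (+1) and Asp/Glu (−1); with His treated as neutral, nothing else contributes.
Positive (K, R): Arg9 → +1.
Negative (D, E): Asp5, Glu6, Asp8, Asp11, Asp14, Glu16 → −6.
The N-terminus (+1) and C-terminus (−1) cancel.
Net charge = (+1) + (−6) = −5.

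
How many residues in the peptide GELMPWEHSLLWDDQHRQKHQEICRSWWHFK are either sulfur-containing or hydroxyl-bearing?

Sulfur-containing: C, M. Hydroxyl-bearing: S, T, Y.
Sulfur-containing residues here: M4, C24 (2).
Hydroxyl-bearing residues here: S9, S26 (2).
The two groups share no amino acid, so total = 2 + 2 = 4.

4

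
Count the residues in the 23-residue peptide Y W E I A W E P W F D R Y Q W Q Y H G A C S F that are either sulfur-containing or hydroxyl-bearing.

Sulfur-containing: C, M. Hydroxyl-bearing: S, T, Y.
Sulfur-containing residues here: C21 (1).
Hydroxyl-bearing residues here: Y1, Y13, Y17, S22 (4).
The two groups share no amino acid, so total = 1 + 4 = 5.

5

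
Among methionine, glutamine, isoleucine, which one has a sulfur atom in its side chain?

Cysteine (C, thiol) and methionine (M, thioether) are the two sulfur-containing amino acids.
Of the listed options, only methionine belongs to this group.

methionine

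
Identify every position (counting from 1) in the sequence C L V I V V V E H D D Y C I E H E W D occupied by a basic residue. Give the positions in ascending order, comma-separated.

The basic amino acids are Lys (K), Arg (R), and His (H).
Matching residues: H9, H16.

9, 16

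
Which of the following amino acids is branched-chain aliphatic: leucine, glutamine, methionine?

leucine

The BCAAs are Val, Leu, and Ile — aliphatic side chains with a branch point.
Of the listed options, only leucine belongs to this group.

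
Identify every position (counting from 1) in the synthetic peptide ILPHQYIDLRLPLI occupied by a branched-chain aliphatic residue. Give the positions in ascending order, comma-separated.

Valine (V), leucine (L), and isoleucine (I) are the branched-chain amino acids.
Matching residues: I1, L2, I7, L9, L11, L13, I14.

1, 2, 7, 9, 11, 13, 14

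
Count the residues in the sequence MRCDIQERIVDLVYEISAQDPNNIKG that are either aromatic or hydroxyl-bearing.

Aromatic: F, W, Y. Hydroxyl-bearing: S, T, Y.
Aromatic residues here: Y14 (1).
Hydroxyl-bearing residues here: Y14, S17 (2).
Y is in both groups, so the 1 Y residue must not be double-counted.
Total = 1 + 2 − 1 = 2.

2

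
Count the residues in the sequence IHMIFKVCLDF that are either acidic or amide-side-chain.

1

Acidic: D, E. Amide-side-chain: N, Q.
Acidic residues here: D10 (1).
Amide-side-chain residues here: none (0).
The two groups share no amino acid, so total = 1 + 0 = 1.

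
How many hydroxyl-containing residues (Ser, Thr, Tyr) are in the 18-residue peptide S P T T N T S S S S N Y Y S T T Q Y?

14

Matching residues: S1, T3, T4, T6, S7, S8, S9, S10, Y12, Y13, S14, T15, T16, Y18.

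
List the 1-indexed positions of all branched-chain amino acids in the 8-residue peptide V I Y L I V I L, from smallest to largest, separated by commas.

V, L, and I make up the branched-chain aliphatic group.
Matching residues: V1, I2, L4, I5, V6, I7, L8.

1, 2, 4, 5, 6, 7, 8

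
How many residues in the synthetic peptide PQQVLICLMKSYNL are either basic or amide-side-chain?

4

Basic: H, K, R. Amide-side-chain: N, Q.
Basic residues here: K10 (1).
Amide-side-chain residues here: Q2, Q3, N13 (3).
The two groups share no amino acid, so total = 1 + 3 = 4.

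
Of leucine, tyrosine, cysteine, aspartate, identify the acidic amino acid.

aspartate

Only D (aspartate) and E (glutamate) carry a side-chain carboxylic acid.
Of the listed options, only aspartate belongs to this group.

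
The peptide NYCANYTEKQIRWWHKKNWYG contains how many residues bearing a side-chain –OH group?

4

S, T, and Y are the three residues with a side-chain hydroxyl.
Matching residues: Y2, Y6, T7, Y20.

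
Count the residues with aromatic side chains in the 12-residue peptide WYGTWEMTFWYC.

6

The aromatic amino acids are Phe (F, benzyl), Trp (W, indole), and Tyr (Y, phenol).
Matching residues: W1, Y2, W5, F9, W10, Y11.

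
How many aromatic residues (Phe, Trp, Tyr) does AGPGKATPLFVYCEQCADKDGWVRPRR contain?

3

Matching residues: F10, Y12, W22.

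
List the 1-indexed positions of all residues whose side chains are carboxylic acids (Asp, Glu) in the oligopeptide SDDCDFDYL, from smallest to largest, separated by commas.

Matching residues: D2, D3, D5, D7.

2, 3, 5, 7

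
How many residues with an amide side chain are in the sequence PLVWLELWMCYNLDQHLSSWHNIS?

The amide-side-chain residues are Asn (N) and Gln (Q).
Matching residues: N12, Q15, N22.

3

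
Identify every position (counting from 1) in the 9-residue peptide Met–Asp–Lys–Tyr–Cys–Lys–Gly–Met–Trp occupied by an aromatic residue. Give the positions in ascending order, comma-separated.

4, 9

The aromatic amino acids are Phe (F, benzyl), Trp (W, indole), and Tyr (Y, phenol).
Matching residues: Tyr4, Trp9.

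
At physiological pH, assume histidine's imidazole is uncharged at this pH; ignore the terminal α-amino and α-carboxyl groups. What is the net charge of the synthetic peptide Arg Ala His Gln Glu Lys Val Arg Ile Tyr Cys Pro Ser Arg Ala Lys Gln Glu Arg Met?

Near pH 7.4, K and R contribute +1 each, D and E contribute −1 each, and every other side chain (His included, as stated) is uncharged.
Positive (K, R): Arg1, Lys6, Arg8, Arg14, Lys16, Arg19 → +6.
Negative (D, E): Glu5, Glu18 → −2.
Net charge = (+6) + (−2) = +4.

+4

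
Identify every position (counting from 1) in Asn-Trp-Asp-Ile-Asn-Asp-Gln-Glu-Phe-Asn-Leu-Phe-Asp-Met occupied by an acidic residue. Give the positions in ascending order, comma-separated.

Aspartate (D) and glutamate (E) have carboxylic-acid side chains and are the acidic amino acids.
Matching residues: Asp3, Asp6, Glu8, Asp13.

3, 6, 8, 13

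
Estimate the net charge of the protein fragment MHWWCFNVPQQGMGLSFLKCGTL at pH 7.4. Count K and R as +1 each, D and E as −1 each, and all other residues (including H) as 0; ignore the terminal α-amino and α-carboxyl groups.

+1

Positive (K, R): K19 → +1.
Negative (D, E): none → −0.
Net charge = (+1) + (−0) = +1.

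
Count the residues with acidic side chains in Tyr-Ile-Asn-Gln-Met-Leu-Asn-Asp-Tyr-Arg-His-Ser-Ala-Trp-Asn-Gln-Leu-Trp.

Only D (aspartate) and E (glutamate) carry a side-chain carboxylic acid.
Matching residues: Asp8.

1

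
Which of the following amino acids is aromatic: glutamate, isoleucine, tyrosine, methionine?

The aromatic amino acids are Phe (F, benzyl), Trp (W, indole), and Tyr (Y, phenol).
Of the listed options, only tyrosine belongs to this group.

tyrosine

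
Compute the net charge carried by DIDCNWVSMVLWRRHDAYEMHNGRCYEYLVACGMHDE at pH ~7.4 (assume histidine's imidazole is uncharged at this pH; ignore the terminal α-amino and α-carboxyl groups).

At pH ~7.4 the Lys and Arg side chains are protonated (+1), the Asp and Glu side chains are deprotonated (−1), and with His taken as neutral all other side chains carry no charge.
Positive (K, R): R13, R14, R24 → +3.
Negative (D, E): D1, D3, D16, E19, E27, D36, E37 → −7.
Net charge = (+3) + (−7) = −4.

-4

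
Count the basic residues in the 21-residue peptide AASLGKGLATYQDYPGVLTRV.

2

K, R, and H are the three residues with basic side chains (ε-amine, guanidinium, and imidazole respectively).
Matching residues: K6, R20.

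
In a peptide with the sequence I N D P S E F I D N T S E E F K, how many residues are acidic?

Only D (aspartate) and E (glutamate) carry a side-chain carboxylic acid.
Matching residues: D3, E6, D9, E13, E14.

5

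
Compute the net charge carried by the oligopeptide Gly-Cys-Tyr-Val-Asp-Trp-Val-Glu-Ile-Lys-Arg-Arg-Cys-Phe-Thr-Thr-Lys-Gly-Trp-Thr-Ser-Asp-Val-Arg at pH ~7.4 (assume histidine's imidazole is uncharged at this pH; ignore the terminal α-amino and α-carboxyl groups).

+2

Near pH 7.4, K and R contribute +1 each, D and E contribute −1 each, and every other side chain (His included, as stated) is uncharged.
Positive (K, R): Lys10, Arg11, Arg12, Lys17, Arg24 → +5.
Negative (D, E): Asp5, Glu8, Asp22 → −3.
Net charge = (+5) + (−3) = +2.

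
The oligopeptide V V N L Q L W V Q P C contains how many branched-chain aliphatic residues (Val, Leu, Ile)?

Matching residues: V1, V2, L4, L6, V8.

5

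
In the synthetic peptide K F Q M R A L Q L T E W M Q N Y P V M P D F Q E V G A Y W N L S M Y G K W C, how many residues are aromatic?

F, W, and Y each carry an aromatic ring on the side chain.
Matching residues: F2, W12, Y16, F22, Y28, W29, Y34, W37.

8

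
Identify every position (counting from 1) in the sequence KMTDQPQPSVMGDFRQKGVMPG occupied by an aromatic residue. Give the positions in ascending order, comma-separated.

14

Matching residues: F14.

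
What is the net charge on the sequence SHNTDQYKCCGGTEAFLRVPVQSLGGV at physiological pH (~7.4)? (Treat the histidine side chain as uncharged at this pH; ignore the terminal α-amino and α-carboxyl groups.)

0

Near pH 7.4, K and R contribute +1 each, D and E contribute −1 each, and every other side chain (His included, as stated) is uncharged.
Positive (K, R): K8, R18 → +2.
Negative (D, E): D5, E14 → −2.
Net charge = (+2) + (−2) = 0.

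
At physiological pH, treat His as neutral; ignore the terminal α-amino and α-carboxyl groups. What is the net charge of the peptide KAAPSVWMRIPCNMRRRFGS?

The side chains ionized at physiological pH are Lys/Arg (+1) and Asp/Glu (−1); with His treated as neutral, nothing else contributes.
Positive (K, R): K1, R9, R15, R16, R17 → +5.
Negative (D, E): none → −0.
Net charge = (+5) + (−0) = +5.

+5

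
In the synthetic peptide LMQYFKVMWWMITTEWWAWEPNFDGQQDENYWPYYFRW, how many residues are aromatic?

F, W, and Y each carry an aromatic ring on the side chain.
Matching residues: Y4, F5, W9, W10, W16, W17, W19, F23, Y31, W32, Y34, Y35, F36, W38.

14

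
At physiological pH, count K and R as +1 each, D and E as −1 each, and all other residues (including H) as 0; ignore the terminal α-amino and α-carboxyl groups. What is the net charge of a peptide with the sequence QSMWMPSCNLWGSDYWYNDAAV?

-2

Positive (K, R): none → +0.
Negative (D, E): D14, D19 → −2.
Net charge = (+0) + (−2) = −2.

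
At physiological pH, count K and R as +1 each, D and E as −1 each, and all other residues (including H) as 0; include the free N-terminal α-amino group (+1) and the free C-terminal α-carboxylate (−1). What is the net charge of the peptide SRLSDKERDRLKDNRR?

Positive (K, R): R2, K6, R8, R10, K12, R15, R16 → +7.
Negative (D, E): D5, E7, D9, D13 → −4.
The N-terminus (+1) and C-terminus (−1) cancel.
Net charge = (+7) + (−4) = +3.

+3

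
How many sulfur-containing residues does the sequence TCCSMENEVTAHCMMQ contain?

The sulfur-bearing residues are cysteine (–SH) and methionine (–S–CH₃).
Matching residues: C2, C3, M5, C13, M14, M15.

6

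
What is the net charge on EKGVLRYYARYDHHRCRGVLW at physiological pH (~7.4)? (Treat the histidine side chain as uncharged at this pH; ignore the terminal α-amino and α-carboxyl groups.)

At pH ~7.4 the Lys and Arg side chains are protonated (+1), the Asp and Glu side chains are deprotonated (−1), and with His taken as neutral all other side chains carry no charge.
Positive (K, R): K2, R6, R10, R15, R17 → +5.
Negative (D, E): E1, D12 → −2.
Net charge = (+5) + (−2) = +3.

+3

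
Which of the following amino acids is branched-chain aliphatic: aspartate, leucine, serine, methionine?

Valine (V), leucine (L), and isoleucine (I) are the branched-chain amino acids.
Of the listed options, only leucine belongs to this group.

leucine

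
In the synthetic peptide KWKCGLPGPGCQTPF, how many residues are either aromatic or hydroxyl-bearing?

Aromatic: F, W, Y. Hydroxyl-bearing: S, T, Y.
Aromatic residues here: W2, F15 (2).
Hydroxyl-bearing residues here: T13 (1).
(Y belongs to both groups, but none appear in this sequence.) Total = 2 + 1 = 3.

3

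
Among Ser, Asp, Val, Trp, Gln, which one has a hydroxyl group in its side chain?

Serine (S), threonine (T), and tyrosine (Y) each carry a hydroxyl group on the side chain.
Of the listed options, only Ser belongs to this group.

Ser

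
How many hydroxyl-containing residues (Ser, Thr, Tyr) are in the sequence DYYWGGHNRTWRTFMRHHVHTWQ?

Matching residues: Y2, Y3, T10, T13, T21.

5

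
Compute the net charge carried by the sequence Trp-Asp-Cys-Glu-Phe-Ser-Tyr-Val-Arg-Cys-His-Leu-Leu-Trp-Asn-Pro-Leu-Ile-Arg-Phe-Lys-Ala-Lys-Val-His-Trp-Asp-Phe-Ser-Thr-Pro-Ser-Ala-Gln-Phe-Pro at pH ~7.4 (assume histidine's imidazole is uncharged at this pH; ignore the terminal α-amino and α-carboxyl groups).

+1

Near pH 7.4, K and R contribute +1 each, D and E contribute −1 each, and every other side chain (His included, as stated) is uncharged.
Positive (K, R): Arg9, Arg19, Lys21, Lys23 → +4.
Negative (D, E): Asp2, Glu4, Asp27 → −3.
Net charge = (+4) + (−3) = +1.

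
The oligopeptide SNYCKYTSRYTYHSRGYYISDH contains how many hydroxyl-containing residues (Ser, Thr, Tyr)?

12

Matching residues: S1, Y3, Y6, T7, S8, Y10, T11, Y12, S14, Y17, Y18, S20.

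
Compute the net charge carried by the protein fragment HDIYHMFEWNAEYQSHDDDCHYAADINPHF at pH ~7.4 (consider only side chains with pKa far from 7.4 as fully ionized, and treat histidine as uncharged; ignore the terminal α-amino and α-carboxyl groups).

-7

At pH ~7.4 the Lys and Arg side chains are protonated (+1), the Asp and Glu side chains are deprotonated (−1), and with His taken as neutral all other side chains carry no charge.
Positive (K, R): none → +0.
Negative (D, E): D2, E8, E12, D17, D18, D19, D25 → −7.
Net charge = (+0) + (−7) = −7.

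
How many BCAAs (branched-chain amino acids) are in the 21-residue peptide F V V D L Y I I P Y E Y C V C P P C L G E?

7

The BCAAs are Val, Leu, and Ile — aliphatic side chains with a branch point.
Matching residues: V2, V3, L5, I7, I8, V14, L19.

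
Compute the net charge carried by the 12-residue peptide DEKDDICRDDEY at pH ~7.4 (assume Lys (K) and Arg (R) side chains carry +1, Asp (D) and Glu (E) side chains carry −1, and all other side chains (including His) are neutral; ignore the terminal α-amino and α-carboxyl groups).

-5

Positive (K, R): K3, R8 → +2.
Negative (D, E): D1, E2, D4, D5, D9, D10, E11 → −7.
Net charge = (+2) + (−7) = −5.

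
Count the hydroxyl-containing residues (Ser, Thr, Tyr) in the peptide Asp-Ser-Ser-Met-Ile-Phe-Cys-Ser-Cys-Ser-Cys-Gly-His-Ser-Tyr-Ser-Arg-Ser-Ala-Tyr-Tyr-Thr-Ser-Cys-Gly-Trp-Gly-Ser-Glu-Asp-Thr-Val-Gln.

14

Matching residues: Ser2, Ser3, Ser8, Ser10, Ser14, Tyr15, Ser16, Ser18, Tyr20, Tyr21, Thr22, Ser23, Ser28, Thr31.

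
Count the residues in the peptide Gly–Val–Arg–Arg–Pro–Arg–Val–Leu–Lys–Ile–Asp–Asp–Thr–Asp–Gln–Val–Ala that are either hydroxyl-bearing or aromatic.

1

Hydroxyl-bearing: S, T, Y. Aromatic: F, W, Y.
Hydroxyl-bearing residues here: Thr13 (1).
Aromatic residues here: none (0).
(Y belongs to both groups, but none appear in this sequence.) Total = 1 + 0 = 1.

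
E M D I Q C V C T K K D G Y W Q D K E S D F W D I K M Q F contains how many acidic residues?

7

Aspartate (D) and glutamate (E) have carboxylic-acid side chains and are the acidic amino acids.
Matching residues: E1, D3, D12, D17, E19, D21, D24.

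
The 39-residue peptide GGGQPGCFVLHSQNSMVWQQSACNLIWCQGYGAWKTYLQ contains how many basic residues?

K, R, and H are the three residues with basic side chains (ε-amine, guanidinium, and imidazole respectively).
Matching residues: H11, K35.

2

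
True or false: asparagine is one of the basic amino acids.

K, R, and H are the three residues with basic side chains (ε-amine, guanidinium, and imidazole respectively).
Asparagine is not in this group.

False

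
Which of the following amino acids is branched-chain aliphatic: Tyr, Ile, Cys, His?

V, L, and I make up the branched-chain aliphatic group.
Of the listed options, only Ile belongs to this group.

Ile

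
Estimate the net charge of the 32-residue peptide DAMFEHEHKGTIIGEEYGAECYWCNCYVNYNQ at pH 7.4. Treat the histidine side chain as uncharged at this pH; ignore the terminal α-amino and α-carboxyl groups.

At pH ~7.4 the Lys and Arg side chains are protonated (+1), the Asp and Glu side chains are deprotonated (−1), and with His taken as neutral all other side chains carry no charge.
Positive (K, R): K9 → +1.
Negative (D, E): D1, E5, E7, E15, E16, E20 → −6.
Net charge = (+1) + (−6) = −5.

-5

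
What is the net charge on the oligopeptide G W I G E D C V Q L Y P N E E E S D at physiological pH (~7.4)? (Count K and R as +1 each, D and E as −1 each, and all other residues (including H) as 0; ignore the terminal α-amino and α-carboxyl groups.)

-6

Positive (K, R): none → +0.
Negative (D, E): E5, D6, E14, E15, E16, D18 → −6.
Net charge = (+0) + (−6) = −6.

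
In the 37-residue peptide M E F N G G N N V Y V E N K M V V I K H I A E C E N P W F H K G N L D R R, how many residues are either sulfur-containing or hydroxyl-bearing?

Sulfur-containing: C, M. Hydroxyl-bearing: S, T, Y.
Sulfur-containing residues here: M1, M15, C24 (3).
Hydroxyl-bearing residues here: Y10 (1).
The two groups share no amino acid, so total = 3 + 1 = 4.

4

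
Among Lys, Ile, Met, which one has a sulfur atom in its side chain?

Cysteine (C, thiol) and methionine (M, thioether) are the two sulfur-containing amino acids.
Of the listed options, only Met belongs to this group.

Met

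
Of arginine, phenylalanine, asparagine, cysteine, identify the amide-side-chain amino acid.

asparagine

Only N (asparagine) and Q (glutamine) carry a side-chain carboxamide.
Of the listed options, only asparagine belongs to this group.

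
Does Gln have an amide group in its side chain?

Only N (asparagine) and Q (glutamine) carry a side-chain carboxamide.
Glutamine is in this group.

Yes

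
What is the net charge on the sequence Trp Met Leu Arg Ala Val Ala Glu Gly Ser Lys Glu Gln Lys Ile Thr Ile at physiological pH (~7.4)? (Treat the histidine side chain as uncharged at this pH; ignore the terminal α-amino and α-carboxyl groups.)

At pH ~7.4 the Lys and Arg side chains are protonated (+1), the Asp and Glu side chains are deprotonated (−1), and with His taken as neutral all other side chains carry no charge.
Positive (K, R): Arg4, Lys11, Lys14 → +3.
Negative (D, E): Glu8, Glu12 → −2.
Net charge = (+3) + (−2) = +1.

+1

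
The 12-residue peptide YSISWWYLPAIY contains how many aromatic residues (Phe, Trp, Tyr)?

5

Matching residues: Y1, W5, W6, Y7, Y12.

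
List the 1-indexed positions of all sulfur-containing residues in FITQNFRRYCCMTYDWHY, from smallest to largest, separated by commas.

The sulfur-bearing residues are cysteine (–SH) and methionine (–S–CH₃).
Matching residues: C10, C11, M12.

10, 11, 12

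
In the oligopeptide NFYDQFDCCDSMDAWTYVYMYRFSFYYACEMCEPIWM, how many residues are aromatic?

F, W, and Y each carry an aromatic ring on the side chain.
Matching residues: F2, Y3, F6, W15, Y17, Y19, Y21, F23, F25, Y26, Y27, W36.

12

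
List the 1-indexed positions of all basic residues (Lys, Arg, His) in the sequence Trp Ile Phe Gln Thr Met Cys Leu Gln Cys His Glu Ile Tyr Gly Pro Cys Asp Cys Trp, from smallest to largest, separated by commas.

Matching residues: His11.

11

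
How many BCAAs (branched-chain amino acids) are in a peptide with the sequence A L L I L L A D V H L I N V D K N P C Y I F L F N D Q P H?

The BCAAs are Val, Leu, and Ile — aliphatic side chains with a branch point.
Matching residues: L2, L3, I4, L5, L6, V9, L11, I12, V14, I21, L23.

11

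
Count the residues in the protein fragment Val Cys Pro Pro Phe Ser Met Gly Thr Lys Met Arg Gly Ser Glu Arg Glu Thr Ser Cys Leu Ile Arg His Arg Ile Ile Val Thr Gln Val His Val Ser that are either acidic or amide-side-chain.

3

Acidic: D, E. Amide-side-chain: N, Q.
Acidic residues here: Glu15, Glu17 (2).
Amide-side-chain residues here: Gln30 (1).
The two groups share no amino acid, so total = 2 + 1 = 3.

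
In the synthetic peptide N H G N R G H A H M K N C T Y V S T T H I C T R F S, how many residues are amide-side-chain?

The amide-side-chain residues are Asn (N) and Gln (Q).
Matching residues: N1, N4, N12.

3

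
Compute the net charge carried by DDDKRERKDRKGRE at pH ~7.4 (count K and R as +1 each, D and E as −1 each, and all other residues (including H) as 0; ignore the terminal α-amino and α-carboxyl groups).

+1

Positive (K, R): K4, R5, R7, K8, R10, K11, R13 → +7.
Negative (D, E): D1, D2, D3, E6, D9, E14 → −6.
Net charge = (+7) + (−6) = +1.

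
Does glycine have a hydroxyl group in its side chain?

The –OH-bearing residues are Ser, Thr (aliphatic alcohols), and Tyr (phenol).
Glycine is not in this group.

No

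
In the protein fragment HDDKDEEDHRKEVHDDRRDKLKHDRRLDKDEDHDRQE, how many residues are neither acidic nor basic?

4

Acidic: D, E. Basic: K, R, H. All other residues are neither.
Matching residues: V13, L21, L27, Q36.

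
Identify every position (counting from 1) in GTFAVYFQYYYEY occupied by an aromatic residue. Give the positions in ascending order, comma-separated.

3, 6, 7, 9, 10, 11, 13

F, W, and Y each carry an aromatic ring on the side chain.
Matching residues: F3, Y6, F7, Y9, Y10, Y11, Y13.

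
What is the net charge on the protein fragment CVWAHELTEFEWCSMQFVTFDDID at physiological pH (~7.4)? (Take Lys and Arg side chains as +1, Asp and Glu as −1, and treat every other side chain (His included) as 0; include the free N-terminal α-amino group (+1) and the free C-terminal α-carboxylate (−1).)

Positive (K, R): none → +0.
Negative (D, E): E6, E9, E11, D21, D22, D24 → −6.
The N-terminus (+1) and C-terminus (−1) cancel.
Net charge = (+0) + (−6) = −6.

-6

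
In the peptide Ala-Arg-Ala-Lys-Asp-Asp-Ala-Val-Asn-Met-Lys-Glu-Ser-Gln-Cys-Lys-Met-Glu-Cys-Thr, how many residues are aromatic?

The aromatic amino acids are Phe (F, benzyl), Trp (W, indole), and Tyr (Y, phenol).
None of the 20 residues belong to this group.

0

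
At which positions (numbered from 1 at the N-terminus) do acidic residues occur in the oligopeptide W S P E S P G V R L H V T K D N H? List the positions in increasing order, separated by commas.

The acidic residues are Asp (D) and Glu (E), whose side chains end in a carboxylate group.
Matching residues: E4, D15.

4, 15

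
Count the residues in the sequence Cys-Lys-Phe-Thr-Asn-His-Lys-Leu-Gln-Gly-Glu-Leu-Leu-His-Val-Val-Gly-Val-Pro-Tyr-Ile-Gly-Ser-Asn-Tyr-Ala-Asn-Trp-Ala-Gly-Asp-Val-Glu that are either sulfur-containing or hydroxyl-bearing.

Sulfur-containing: C, M. Hydroxyl-bearing: S, T, Y.
Sulfur-containing residues here: Cys1 (1).
Hydroxyl-bearing residues here: Thr4, Tyr20, Ser23, Tyr25 (4).
The two groups share no amino acid, so total = 1 + 4 = 5.

5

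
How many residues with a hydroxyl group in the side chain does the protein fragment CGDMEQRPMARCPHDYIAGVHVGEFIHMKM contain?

1

S, T, and Y are the three residues with a side-chain hydroxyl.
Matching residues: Y16.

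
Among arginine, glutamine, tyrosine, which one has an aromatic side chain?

F, W, and Y each carry an aromatic ring on the side chain.
Of the listed options, only tyrosine belongs to this group.

tyrosine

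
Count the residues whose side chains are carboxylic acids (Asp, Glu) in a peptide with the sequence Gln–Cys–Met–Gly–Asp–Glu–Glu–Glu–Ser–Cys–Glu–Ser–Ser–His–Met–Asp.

Matching residues: Asp5, Glu6, Glu7, Glu8, Glu11, Asp16.

6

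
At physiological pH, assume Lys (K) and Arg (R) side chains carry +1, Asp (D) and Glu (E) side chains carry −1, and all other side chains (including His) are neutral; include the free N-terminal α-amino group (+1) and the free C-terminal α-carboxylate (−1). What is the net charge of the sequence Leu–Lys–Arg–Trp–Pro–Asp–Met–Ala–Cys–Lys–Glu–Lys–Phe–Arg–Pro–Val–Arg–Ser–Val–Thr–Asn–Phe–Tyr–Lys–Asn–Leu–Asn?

+5

Positive (K, R): Lys2, Arg3, Lys10, Lys12, Arg14, Arg17, Lys24 → +7.
Negative (D, E): Asp6, Glu11 → −2.
The N-terminus (+1) and C-terminus (−1) cancel.
Net charge = (+7) + (−2) = +5.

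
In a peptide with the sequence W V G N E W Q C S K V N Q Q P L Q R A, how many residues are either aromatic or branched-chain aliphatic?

5

Aromatic: F, W, Y. Branched-chain aliphatic: I, L, V.
Aromatic residues here: W1, W6 (2).
Branched-chain aliphatic residues here: V2, V11, L16 (3).
The two groups share no amino acid, so total = 2 + 3 = 5.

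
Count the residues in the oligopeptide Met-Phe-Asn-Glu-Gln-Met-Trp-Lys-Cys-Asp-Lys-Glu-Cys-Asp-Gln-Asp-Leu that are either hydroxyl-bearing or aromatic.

2

Hydroxyl-bearing: S, T, Y. Aromatic: F, W, Y.
Hydroxyl-bearing residues here: none (0).
Aromatic residues here: Phe2, Trp7 (2).
(Y belongs to both groups, but none appear in this sequence.) Total = 0 + 2 = 2.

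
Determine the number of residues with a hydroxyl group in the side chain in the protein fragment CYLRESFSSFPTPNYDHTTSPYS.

11

Serine (S), threonine (T), and tyrosine (Y) each carry a hydroxyl group on the side chain.
Matching residues: Y2, S6, S8, S9, T12, Y15, T18, T19, S20, Y22, S23.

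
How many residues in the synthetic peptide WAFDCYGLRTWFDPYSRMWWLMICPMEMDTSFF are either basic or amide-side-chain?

Basic: H, K, R. Amide-side-chain: N, Q.
Basic residues here: R9, R17 (2).
Amide-side-chain residues here: none (0).
The two groups share no amino acid, so total = 2 + 0 = 2.

2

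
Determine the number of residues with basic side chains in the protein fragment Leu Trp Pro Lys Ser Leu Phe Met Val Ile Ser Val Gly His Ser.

2

Lysine (K), arginine (R), and histidine (H) have basic, nitrogen-containing side chains.
Matching residues: Lys4, His14.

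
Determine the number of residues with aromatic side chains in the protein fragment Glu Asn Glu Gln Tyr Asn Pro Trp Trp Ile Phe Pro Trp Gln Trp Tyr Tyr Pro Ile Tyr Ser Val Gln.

Phenylalanine (F), tryptophan (W), and tyrosine (Y) have aromatic ring side chains.
Matching residues: Tyr5, Trp8, Trp9, Phe11, Trp13, Trp15, Tyr16, Tyr17, Tyr20.

9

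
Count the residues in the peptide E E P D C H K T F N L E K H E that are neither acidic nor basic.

Acidic: D, E. Basic: K, R, H. All other residues are neither.
Matching residues: P3, C5, T8, F9, N10, L11.

6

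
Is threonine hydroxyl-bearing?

Yes

S, T, and Y are the three residues with a side-chain hydroxyl.
Threonine is in this group.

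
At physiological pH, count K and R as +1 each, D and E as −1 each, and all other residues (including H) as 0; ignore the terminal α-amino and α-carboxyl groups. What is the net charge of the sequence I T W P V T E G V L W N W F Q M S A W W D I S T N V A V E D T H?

Positive (K, R): none → +0.
Negative (D, E): E7, D21, E29, D30 → −4.
Net charge = (+0) + (−4) = −4.

-4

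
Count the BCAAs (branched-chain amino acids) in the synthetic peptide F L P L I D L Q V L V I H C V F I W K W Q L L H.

V, L, and I make up the branched-chain aliphatic group.
Matching residues: L2, L4, I5, L7, V9, L10, V11, I12, V15, I17, L22, L23.

12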